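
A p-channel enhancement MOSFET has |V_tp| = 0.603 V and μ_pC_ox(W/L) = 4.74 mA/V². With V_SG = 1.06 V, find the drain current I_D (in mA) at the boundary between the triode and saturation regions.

At the boundary V_SD = V_ov = V_SG − |V_tp| = 1.06 − 0.603 = 0.457 V.
I_D = ½ k_p V_ov² = 0.5 × 4.74 × 0.457² = 0.495 mA.

I_D = 0.495 mA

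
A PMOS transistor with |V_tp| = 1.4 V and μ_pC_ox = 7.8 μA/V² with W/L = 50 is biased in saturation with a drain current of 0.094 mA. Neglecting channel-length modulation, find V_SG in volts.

k_p = μ_pC_ox · (W/L) = 0.39 mA/V².
In saturation I_D = ½ k_p (V_SG − |V_tp|)², so V_SG − |V_tp| = √(2 I_D / k_p) = √(2 × 0.094 / 0.39) = 0.694 V.
V_SG = 1.4 + 0.694 = 2.09 V.

V_SG = 2.09 V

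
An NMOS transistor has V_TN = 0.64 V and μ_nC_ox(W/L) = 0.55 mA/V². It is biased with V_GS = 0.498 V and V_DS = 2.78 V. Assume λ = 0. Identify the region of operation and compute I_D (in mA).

Cutoff; I_D = 0 mA

V_GS = 0.498 V < V_TN = 0.64 V, so the transistor is in cutoff.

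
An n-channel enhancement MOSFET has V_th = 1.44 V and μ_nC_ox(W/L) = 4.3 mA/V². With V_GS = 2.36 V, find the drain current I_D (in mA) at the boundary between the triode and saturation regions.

I_D = 1.82 mA

At the boundary V_DS = V_ov = V_GS − V_th = 2.36 − 1.44 = 0.92 V.
I_D = ½ k_n V_ov² = 0.5 × 4.3 × 0.92² = 1.82 mA.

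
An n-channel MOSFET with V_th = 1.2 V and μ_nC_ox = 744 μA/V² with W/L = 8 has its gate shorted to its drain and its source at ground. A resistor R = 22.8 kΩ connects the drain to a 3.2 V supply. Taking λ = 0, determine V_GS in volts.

With gate tied to drain, V_GS = V_DS ≥ V_GS − V_th, so the device is in saturation.
k_n = μ_nC_ox · (W/L) = 5.952 mA/V².
KCL at the drain: ½ k_n (V_GS − V_th)² = (V_DD − V_GS)/R.
Let x = V_GS − 1.2. Then 67.9 x² + x − 2 = 0, giving x = 0.164 V (positive root), so V_GS = 1.36 V.
I_D = (V_DD − V_GS)/R = (3.2 − 1.36) / 22.8 = 0.0805 mA.

V_GS = 1.36 V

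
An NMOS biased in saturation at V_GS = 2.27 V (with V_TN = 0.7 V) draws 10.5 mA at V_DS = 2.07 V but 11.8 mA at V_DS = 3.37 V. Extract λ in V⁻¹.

With V_GS fixed, I_D ∝ (1 + λ V_DS) in saturation, so I_D2/I_D1 = (1 + λ V_DS2)/(1 + λ V_DS1).
11.8/10.5 = 1.124 = (1 + 3.37 λ)/(1 + 2.07 λ).
Solving: λ (I_D1 V_DS2 − I_D2 V_DS1) = I_D2 − I_D1, so λ = (11.8 − 10.5) / (10.5 × 3.37 − 11.8 × 2.07) = 1.3 / 11 = 0.119 V⁻¹.

λ = 0.119 V⁻¹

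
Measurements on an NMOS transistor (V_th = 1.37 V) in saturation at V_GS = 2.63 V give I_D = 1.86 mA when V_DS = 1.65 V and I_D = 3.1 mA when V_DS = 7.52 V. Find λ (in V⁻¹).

With V_GS fixed, I_D ∝ (1 + λ V_DS) in saturation, so I_D2/I_D1 = (1 + λ V_DS2)/(1 + λ V_DS1).
3.1/1.86 = 1.667 = (1 + 7.52 λ)/(1 + 1.65 λ).
Solving: λ (I_D1 V_DS2 − I_D2 V_DS1) = I_D2 − I_D1, so λ = (3.1 − 1.86) / (1.86 × 7.52 − 3.1 × 1.65) = 1.24 / 8.87 = 0.14 V⁻¹.

λ = 0.140 V⁻¹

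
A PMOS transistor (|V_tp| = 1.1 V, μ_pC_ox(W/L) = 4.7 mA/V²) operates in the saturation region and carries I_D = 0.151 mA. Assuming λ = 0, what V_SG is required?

V_SG = 1.35 V

In saturation I_D = ½ k_p (V_SG − |V_tp|)², so V_SG − |V_tp| = √(2 I_D / k_p) = √(2 × 0.151 / 4.7) = 0.253 V.
V_SG = 1.1 + 0.253 = 1.35 V.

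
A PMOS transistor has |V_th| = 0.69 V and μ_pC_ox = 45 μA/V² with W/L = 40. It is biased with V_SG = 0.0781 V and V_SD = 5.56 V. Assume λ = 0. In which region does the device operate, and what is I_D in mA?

V_SG = 0.0781 V < |V_th| = 0.69 V, so the transistor is in cutoff.

Cutoff; I_D = 0 mA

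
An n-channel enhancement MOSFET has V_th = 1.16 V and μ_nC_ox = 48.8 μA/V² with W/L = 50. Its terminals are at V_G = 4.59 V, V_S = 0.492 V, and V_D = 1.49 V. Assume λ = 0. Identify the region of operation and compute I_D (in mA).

Triode; I_D = 5.94 mA

V_GS = V_G − V_S = 4.59 − 0.492 = 4.1 V; V_DS = V_D − V_S = 1.49 − 0.492 = 0.998 V.
k_n = μ_nC_ox · (W/L) = 2.44 mA/V².
V_ov = V_GS − V_th = 4.1 − 1.16 = 2.94 V.
Since V_DS = 0.998 V < V_ov = 2.94 V, the device is in the triode region.
I_D = k_n [V_ov · V_DS − ½ V_DS²] = 2.44 × [2.94 × 0.998 − 0.5 × 0.998²] = 5.94 mA.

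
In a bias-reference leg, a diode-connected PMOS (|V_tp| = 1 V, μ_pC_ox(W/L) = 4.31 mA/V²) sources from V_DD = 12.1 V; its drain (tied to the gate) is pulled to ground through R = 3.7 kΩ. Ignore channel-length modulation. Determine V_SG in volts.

With gate tied to drain, V_SG = V_SD ≥ V_SG − |V_tp|, so the device is in saturation.
KCL at the drain: ½ k_p (V_SG − |V_tp|)² = (V_DD − V_SG)/R.
Let x = V_SG − 1. Then 7.97 x² + x − 11.1 = 0, giving x = 1.12 V (positive root), so V_SG = 2.12 V.
I_D = (V_DD − V_SG)/R = (12.1 − 2.12) / 3.7 = 2.7 mA.

V_SG = 2.12 V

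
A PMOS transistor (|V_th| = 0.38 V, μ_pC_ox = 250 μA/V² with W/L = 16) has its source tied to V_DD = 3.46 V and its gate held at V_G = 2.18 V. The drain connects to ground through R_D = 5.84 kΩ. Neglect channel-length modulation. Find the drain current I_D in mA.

I_D = 0.563 mA

V_SG = V_DD − V_G = 3.46 − 2.18 = 1.28 V, so V_ov = 1.28 − 0.38 = 0.9 V.
k_p = μ_pC_ox · (W/L) = 4 mA/V².
Assume saturation: I_D = ½ k_p V_ov² = 0.5 × 4 × 0.9² = 1.62 mA, giving V_SD = V_DD − I_D R_D = 3.46 − 1.62 × 5.84 = -6 V.
But -6 V < V_ov = 0.9 V, so the device is actually in triode.
In triode I_D = k_p[V_ov V_SD − ½ V_SD²] and I_D = (V_DD − V_SD)/R_D. Equating: 11.7 V_SD² − 22.02 V_SD + 3.46 = 0, giving V_SD = 0.173 V (the root below V_ov).
I_D = (3.46 − 0.173) / 5.84 = 0.563 mA.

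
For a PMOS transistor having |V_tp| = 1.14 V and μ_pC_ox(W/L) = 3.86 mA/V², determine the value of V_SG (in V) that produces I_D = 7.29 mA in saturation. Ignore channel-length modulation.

V_SG = 3.08 V

In saturation I_D = ½ k_p (V_SG − |V_tp|)², so V_SG − |V_tp| = √(2 I_D / k_p) = √(2 × 7.29 / 3.86) = 1.94 V.
V_SG = 1.14 + 1.94 = 3.08 V.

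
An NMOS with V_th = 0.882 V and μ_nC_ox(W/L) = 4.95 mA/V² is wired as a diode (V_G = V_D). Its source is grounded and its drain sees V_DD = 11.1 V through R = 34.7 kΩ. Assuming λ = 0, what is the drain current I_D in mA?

I_D = 0.285 mA

With gate tied to drain, V_GS = V_DS ≥ V_GS − V_th, so the device is in saturation.
KCL at the drain: ½ k_n (V_GS − V_th)² = (V_DD − V_GS)/R.
Let x = V_GS − 0.882. Then 85.9 x² + x − 10.22 = 0, giving x = 0.339 V (positive root), so V_GS = 1.22 V.
I_D = (V_DD − V_GS)/R = (11.1 − 1.22) / 34.7 = 0.285 mA.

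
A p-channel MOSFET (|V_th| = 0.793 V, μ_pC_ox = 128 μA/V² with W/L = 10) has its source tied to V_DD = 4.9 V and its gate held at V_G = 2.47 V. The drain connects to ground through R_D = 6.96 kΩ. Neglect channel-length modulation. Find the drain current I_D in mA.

I_D = 0.654 mA

V_SG = V_DD − V_G = 4.9 − 2.47 = 2.43 V, so V_ov = 2.43 − 0.793 = 1.64 V.
k_p = μ_pC_ox · (W/L) = 1.28 mA/V².
Assume saturation: I_D = ½ k_p V_ov² = 0.5 × 1.28 × 1.64² = 1.72 mA, giving V_SD = V_DD − I_D R_D = 4.9 − 1.72 × 6.96 = -7.04 V.
But -7.04 V < V_ov = 1.64 V, so the device is actually in triode.
In triode I_D = k_p[V_ov V_SD − ½ V_SD²] and I_D = (V_DD − V_SD)/R_D. Equating: 4.45 V_SD² − 15.58 V_SD + 4.9 = 0, giving V_SD = 0.349 V (the root below V_ov).
I_D = (4.9 − 0.349) / 6.96 = 0.654 mA.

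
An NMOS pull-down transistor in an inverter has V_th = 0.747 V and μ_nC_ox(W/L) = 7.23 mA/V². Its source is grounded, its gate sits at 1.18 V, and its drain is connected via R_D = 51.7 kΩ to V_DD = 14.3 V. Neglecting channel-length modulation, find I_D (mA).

I_D = 0.275 mA

V_GS = V_G = 1.18 V, so V_ov = 1.18 − 0.747 = 0.433 V.
Assume saturation: I_D = ½ k_n V_ov² = 0.5 × 7.23 × 0.433² = 0.678 mA, giving V_DS = V_DD − I_D R_D = 14.3 − 0.678 × 51.7 = -20.7 V.
But -20.7 V < V_ov = 0.433 V, so the device is actually in triode.
In triode I_D = k_n[V_ov V_DS − ½ V_DS²] and I_D = (V_DD − V_DS)/R_D. Equating: 187 V_DS² − 162.9 V_DS + 14.3 = 0, giving V_DS = 0.0991 V (the root below V_ov).
I_D = (14.3 − 0.0991) / 51.7 = 0.275 mA.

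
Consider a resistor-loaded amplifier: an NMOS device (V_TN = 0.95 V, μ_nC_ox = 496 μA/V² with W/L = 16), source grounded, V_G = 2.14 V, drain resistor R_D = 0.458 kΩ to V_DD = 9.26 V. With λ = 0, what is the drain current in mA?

I_D = 5.62 mA

V_GS = V_G = 2.14 V, so V_ov = 2.14 − 0.95 = 1.19 V.
k_n = μ_nC_ox · (W/L) = 7.936 mA/V².
Assume saturation: I_D = ½ k_n V_ov² = 0.5 × 7.936 × 1.19² = 5.62 mA, giving V_DS = V_DD − I_D R_D = 9.26 − 5.62 × 0.458 = 6.69 V.
V_DS = 6.69 V ≥ V_ov = 1.19 V, confirming saturation.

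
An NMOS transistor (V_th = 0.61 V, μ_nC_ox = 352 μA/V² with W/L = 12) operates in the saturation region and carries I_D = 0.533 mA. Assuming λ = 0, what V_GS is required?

V_GS = 1.11 V

k_n = μ_nC_ox · (W/L) = 4.224 mA/V².
In saturation I_D = ½ k_n (V_GS − V_th)², so V_GS − V_th = √(2 I_D / k_n) = √(2 × 0.533 / 4.224) = 0.502 V.
V_GS = 0.61 + 0.502 = 1.11 V.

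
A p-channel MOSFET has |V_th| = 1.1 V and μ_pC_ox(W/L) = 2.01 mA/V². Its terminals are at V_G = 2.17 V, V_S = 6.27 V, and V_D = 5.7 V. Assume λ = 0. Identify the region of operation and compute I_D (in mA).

V_SG = V_S − V_G = 6.27 − 2.17 = 4.1 V; V_SD = V_S − V_D = 6.27 − 5.7 = 0.57 V.
V_ov = V_SG − |V_th| = 4.1 − 1.1 = 3 V.
Since V_SD = 0.57 V < V_ov = 3 V, the device is in the triode region.
I_D = k_p [V_ov · V_SD − ½ V_SD²] = 2.01 × [3 × 0.57 − 0.5 × 0.57²] = 3.11 mA.

Triode; I_D = 3.11 mA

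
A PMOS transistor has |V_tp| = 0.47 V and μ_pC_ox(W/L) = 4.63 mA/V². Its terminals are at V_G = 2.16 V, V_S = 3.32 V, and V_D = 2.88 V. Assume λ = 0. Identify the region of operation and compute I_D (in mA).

Triode; I_D = 0.957 mA

V_SG = V_S − V_G = 3.32 − 2.16 = 1.16 V; V_SD = V_S − V_D = 3.32 − 2.88 = 0.44 V.
V_ov = V_SG − |V_tp| = 1.16 − 0.47 = 0.69 V.
Since V_SD = 0.44 V < V_ov = 0.69 V, the device is in the triode region.
I_D = k_p [V_ov · V_SD − ½ V_SD²] = 4.63 × [0.69 × 0.44 − 0.5 × 0.44²] = 0.957 mA.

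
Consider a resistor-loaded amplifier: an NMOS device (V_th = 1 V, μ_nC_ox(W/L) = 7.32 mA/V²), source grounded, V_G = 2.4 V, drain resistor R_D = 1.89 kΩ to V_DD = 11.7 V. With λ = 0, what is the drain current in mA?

V_GS = V_G = 2.4 V, so V_ov = 2.4 − 1 = 1.4 V.
Assume saturation: I_D = ½ k_n V_ov² = 0.5 × 7.32 × 1.4² = 7.17 mA, giving V_DS = V_DD − I_D R_D = 11.7 − 7.17 × 1.89 = -1.86 V.
But -1.86 V < V_ov = 1.4 V, so the device is actually in triode.
In triode I_D = k_n[V_ov V_DS − ½ V_DS²] and I_D = (V_DD − V_DS)/R_D. Equating: 6.92 V_DS² − 20.37 V_DS + 11.7 = 0, giving V_DS = 0.782 V (the root below V_ov).
I_D = (11.7 − 0.782) / 1.89 = 5.78 mA.

I_D = 5.78 mA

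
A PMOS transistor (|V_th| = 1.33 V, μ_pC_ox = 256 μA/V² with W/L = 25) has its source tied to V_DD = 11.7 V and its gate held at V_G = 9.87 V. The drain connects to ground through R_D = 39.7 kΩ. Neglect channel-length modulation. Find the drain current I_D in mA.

V_SG = V_DD − V_G = 11.7 − 9.87 = 1.83 V, so V_ov = 1.83 − 1.33 = 0.5 V.
k_p = μ_pC_ox · (W/L) = 6.4 mA/V².
Assume saturation: I_D = ½ k_p V_ov² = 0.5 × 6.4 × 0.5² = 0.8 mA, giving V_SD = V_DD − I_D R_D = 11.7 − 0.8 × 39.7 = -20.1 V.
But -20.1 V < V_ov = 0.5 V, so the device is actually in triode.
In triode I_D = k_p[V_ov V_SD − ½ V_SD²] and I_D = (V_DD − V_SD)/R_D. Equating: 127 V_SD² − 128 V_SD + 11.7 = 0, giving V_SD = 0.102 V (the root below V_ov).
I_D = (11.7 − 0.102) / 39.7 = 0.292 mA.

I_D = 0.292 mA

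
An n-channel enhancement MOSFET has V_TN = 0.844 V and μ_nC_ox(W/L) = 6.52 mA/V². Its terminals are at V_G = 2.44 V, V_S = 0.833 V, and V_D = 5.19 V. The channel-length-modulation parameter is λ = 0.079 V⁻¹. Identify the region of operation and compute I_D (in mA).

V_GS = V_G − V_S = 2.44 − 0.833 = 1.61 V; V_DS = V_D − V_S = 5.19 − 0.833 = 4.36 V.
V_ov = V_GS − V_TN = 1.61 − 0.844 = 0.763 V.
Since V_DS = 4.36 V ≥ V_ov = 0.763 V, the device is in saturation.
I_D = ½ k_n V_ov² (1 + λ V_DS) = 0.5 × 6.52 × 0.763² × (1 + 0.079 × 4.36) = 2.55 mA.

Saturation; I_D = 2.55 mA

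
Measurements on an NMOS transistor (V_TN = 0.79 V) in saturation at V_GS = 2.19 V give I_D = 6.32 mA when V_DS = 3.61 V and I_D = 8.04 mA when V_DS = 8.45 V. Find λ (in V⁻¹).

λ = 0.0706 V⁻¹

With V_GS fixed, I_D ∝ (1 + λ V_DS) in saturation, so I_D2/I_D1 = (1 + λ V_DS2)/(1 + λ V_DS1).
8.04/6.32 = 1.272 = (1 + 8.45 λ)/(1 + 3.61 λ).
Solving: λ (I_D1 V_DS2 − I_D2 V_DS1) = I_D2 − I_D1, so λ = (8.04 − 6.32) / (6.32 × 8.45 − 8.04 × 3.61) = 1.72 / 24.4 = 0.0706 V⁻¹.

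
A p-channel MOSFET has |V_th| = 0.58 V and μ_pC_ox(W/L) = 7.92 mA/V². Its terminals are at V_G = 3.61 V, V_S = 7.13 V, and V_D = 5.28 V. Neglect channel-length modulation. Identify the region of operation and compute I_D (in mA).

Triode; I_D = 29.5 mA

V_SG = V_S − V_G = 7.13 − 3.61 = 3.52 V; V_SD = V_S − V_D = 7.13 − 5.28 = 1.85 V.
V_ov = V_SG − |V_th| = 3.52 − 0.58 = 2.94 V.
Since V_SD = 1.85 V < V_ov = 2.94 V, the device is in the triode region.
I_D = k_p [V_ov · V_SD − ½ V_SD²] = 7.92 × [2.94 × 1.85 − 0.5 × 1.85²] = 29.5 mA.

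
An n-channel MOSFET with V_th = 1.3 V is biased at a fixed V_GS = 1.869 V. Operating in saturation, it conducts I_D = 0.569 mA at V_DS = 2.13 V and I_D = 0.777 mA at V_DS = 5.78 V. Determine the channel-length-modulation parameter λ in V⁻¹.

λ = 0.127 V⁻¹

With V_GS fixed, I_D ∝ (1 + λ V_DS) in saturation, so I_D2/I_D1 = (1 + λ V_DS2)/(1 + λ V_DS1).
0.777/0.569 = 1.366 = (1 + 5.78 λ)/(1 + 2.13 λ).
Solving: λ (I_D1 V_DS2 − I_D2 V_DS1) = I_D2 − I_D1, so λ = (0.777 − 0.569) / (0.569 × 5.78 − 0.777 × 2.13) = 0.208 / 1.63 = 0.127 V⁻¹.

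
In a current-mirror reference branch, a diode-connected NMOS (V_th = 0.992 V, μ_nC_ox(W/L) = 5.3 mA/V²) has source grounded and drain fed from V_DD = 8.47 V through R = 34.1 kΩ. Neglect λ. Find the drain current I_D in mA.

With gate tied to drain, V_GS = V_DS ≥ V_GS − V_th, so the device is in saturation.
KCL at the drain: ½ k_n (V_GS − V_th)² = (V_DD − V_GS)/R.
Let x = V_GS − 0.992. Then 90.4 x² + x − 7.478 = 0, giving x = 0.282 V (positive root), so V_GS = 1.27 V.
I_D = (V_DD − V_GS)/R = (8.47 − 1.27) / 34.1 = 0.211 mA.

I_D = 0.211 mA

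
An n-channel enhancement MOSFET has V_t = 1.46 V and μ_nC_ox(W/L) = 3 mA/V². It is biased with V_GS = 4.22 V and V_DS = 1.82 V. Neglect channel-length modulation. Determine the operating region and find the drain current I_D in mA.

V_ov = V_GS − V_t = 4.22 − 1.46 = 2.76 V.
Since V_DS = 1.82 V < V_ov = 2.76 V, the device is in the triode region.
I_D = k_n [V_ov · V_DS − ½ V_DS²] = 3 × [2.76 × 1.82 − 0.5 × 1.82²] = 10.1 mA.

Triode; I_D = 10.1 mA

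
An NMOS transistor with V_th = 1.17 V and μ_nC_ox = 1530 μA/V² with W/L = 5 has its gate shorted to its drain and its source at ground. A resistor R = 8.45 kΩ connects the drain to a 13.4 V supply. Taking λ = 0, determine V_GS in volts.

With gate tied to drain, V_GS = V_DS ≥ V_GS − V_th, so the device is in saturation.
k_n = μ_nC_ox · (W/L) = 7.65 mA/V².
KCL at the drain: ½ k_n (V_GS − V_th)² = (V_DD − V_GS)/R.
Let x = V_GS − 1.17. Then 32.3 x² + x − 12.23 = 0, giving x = 0.6 V (positive root), so V_GS = 1.77 V.
I_D = (V_DD − V_GS)/R = (13.4 − 1.77) / 8.45 = 1.38 mA.

V_GS = 1.77 V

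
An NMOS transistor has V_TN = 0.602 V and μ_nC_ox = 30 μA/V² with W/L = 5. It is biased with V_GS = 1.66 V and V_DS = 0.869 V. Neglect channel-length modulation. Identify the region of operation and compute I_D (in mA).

k_n = μ_nC_ox · (W/L) = 0.15 mA/V².
V_ov = V_GS − V_TN = 1.66 − 0.602 = 1.06 V.
Since V_DS = 0.869 V < V_ov = 1.06 V, the device is in the triode region.
I_D = k_n [V_ov · V_DS − ½ V_DS²] = 0.15 × [1.06 × 0.869 − 0.5 × 0.869²] = 0.0813 mA.

Triode; I_D = 0.0813 mA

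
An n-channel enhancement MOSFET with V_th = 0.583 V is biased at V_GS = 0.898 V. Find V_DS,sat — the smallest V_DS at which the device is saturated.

V_DS,sat = 0.315 V

The boundary between triode and saturation is V_DS = V_GS − V_th = V_ov.
V_ov = 0.898 − 0.583 = 0.315 V.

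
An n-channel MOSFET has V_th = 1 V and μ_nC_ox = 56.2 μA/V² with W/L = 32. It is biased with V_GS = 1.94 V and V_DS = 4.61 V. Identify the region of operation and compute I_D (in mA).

Saturation; I_D = 0.795 mA

k_n = μ_nC_ox · (W/L) = 1.798 mA/V².
V_ov = V_GS − V_th = 1.94 − 1 = 0.94 V.
Since V_DS = 4.61 V ≥ V_ov = 0.94 V, the device is in saturation.
I_D = ½ k_n V_ov² = 0.5 × 1.798 × 0.94² = 0.795 mA.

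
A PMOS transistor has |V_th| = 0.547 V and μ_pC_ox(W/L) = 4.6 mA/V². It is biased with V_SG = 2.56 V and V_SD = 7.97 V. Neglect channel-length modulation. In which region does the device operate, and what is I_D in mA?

Saturation; I_D = 9.32 mA

V_ov = V_SG − |V_th| = 2.56 − 0.547 = 2.01 V.
Since V_SD = 7.97 V ≥ V_ov = 2.01 V, the device is in saturation.
I_D = ½ k_p V_ov² = 0.5 × 4.6 × 2.01² = 9.32 mA.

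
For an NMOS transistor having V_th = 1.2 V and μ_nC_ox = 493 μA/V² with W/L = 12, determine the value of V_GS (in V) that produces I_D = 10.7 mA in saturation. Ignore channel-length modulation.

k_n = μ_nC_ox · (W/L) = 5.916 mA/V².
In saturation I_D = ½ k_n (V_GS − V_th)², so V_GS − V_th = √(2 I_D / k_n) = √(2 × 10.7 / 5.916) = 1.9 V.
V_GS = 1.2 + 1.9 = 3.1 V.

V_GS = 3.10 V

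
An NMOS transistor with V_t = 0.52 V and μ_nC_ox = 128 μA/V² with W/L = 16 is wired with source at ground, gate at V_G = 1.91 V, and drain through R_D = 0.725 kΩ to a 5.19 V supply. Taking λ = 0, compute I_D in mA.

I_D = 1.98 mA

V_GS = V_G = 1.91 V, so V_ov = 1.91 − 0.52 = 1.39 V.
k_n = μ_nC_ox · (W/L) = 2.048 mA/V².
Assume saturation: I_D = ½ k_n V_ov² = 0.5 × 2.048 × 1.39² = 1.98 mA, giving V_DS = V_DD − I_D R_D = 5.19 − 1.98 × 0.725 = 3.76 V.
V_DS = 3.76 V ≥ V_ov = 1.39 V, confirming saturation.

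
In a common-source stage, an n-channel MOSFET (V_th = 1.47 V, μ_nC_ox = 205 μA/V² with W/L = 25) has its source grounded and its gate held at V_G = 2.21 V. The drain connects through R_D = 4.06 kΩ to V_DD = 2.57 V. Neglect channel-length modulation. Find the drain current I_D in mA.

I_D = 0.590 mA

V_GS = V_G = 2.21 V, so V_ov = 2.21 − 1.47 = 0.74 V.
k_n = μ_nC_ox · (W/L) = 5.125 mA/V².
Assume saturation: I_D = ½ k_n V_ov² = 0.5 × 5.125 × 0.74² = 1.4 mA, giving V_DS = V_DD − I_D R_D = 2.57 − 1.4 × 4.06 = -3.13 V.
But -3.13 V < V_ov = 0.74 V, so the device is actually in triode.
In triode I_D = k_n[V_ov V_DS − ½ V_DS²] and I_D = (V_DD − V_DS)/R_D. Equating: 10.4 V_DS² − 16.4 V_DS + 2.57 = 0, giving V_DS = 0.176 V (the root below V_ov).
I_D = (2.57 − 0.176) / 4.06 = 0.59 mA.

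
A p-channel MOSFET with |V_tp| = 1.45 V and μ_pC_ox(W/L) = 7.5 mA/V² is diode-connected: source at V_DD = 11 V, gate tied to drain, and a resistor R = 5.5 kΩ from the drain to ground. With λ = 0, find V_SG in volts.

V_SG = 2.11 V

With gate tied to drain, V_SG = V_SD ≥ V_SG − |V_tp|, so the device is in saturation.
KCL at the drain: ½ k_p (V_SG − |V_tp|)² = (V_DD − V_SG)/R.
Let x = V_SG − 1.45. Then 20.6 x² + x − 9.55 = 0, giving x = 0.657 V (positive root), so V_SG = 2.11 V.
I_D = (V_DD − V_SG)/R = (11 − 2.11) / 5.5 = 1.62 mA.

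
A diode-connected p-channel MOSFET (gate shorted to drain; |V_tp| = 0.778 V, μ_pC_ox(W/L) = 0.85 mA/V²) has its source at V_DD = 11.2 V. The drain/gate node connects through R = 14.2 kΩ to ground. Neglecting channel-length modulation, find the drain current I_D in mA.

I_D = 0.647 mA

With gate tied to drain, V_SG = V_SD ≥ V_SG − |V_tp|, so the device is in saturation.
KCL at the drain: ½ k_p (V_SG − |V_tp|)² = (V_DD − V_SG)/R.
Let x = V_SG − 0.778. Then 6.03 x² + x − 10.42 = 0, giving x = 1.23 V (positive root), so V_SG = 2.01 V.
I_D = (V_DD − V_SG)/R = (11.2 − 2.01) / 14.2 = 0.647 mA.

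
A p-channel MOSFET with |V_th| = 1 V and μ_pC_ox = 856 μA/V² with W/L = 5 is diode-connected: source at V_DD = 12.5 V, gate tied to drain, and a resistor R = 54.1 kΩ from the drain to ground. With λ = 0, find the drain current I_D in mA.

I_D = 0.207 mA

With gate tied to drain, V_SG = V_SD ≥ V_SG − |V_th|, so the device is in saturation.
k_p = μ_pC_ox · (W/L) = 4.28 mA/V².
KCL at the drain: ½ k_p (V_SG − |V_th|)² = (V_DD − V_SG)/R.
Let x = V_SG − 1. Then 116 x² + x − 11.5 = 0, giving x = 0.311 V (positive root), so V_SG = 1.31 V.
I_D = (V_DD − V_SG)/R = (12.5 − 1.31) / 54.1 = 0.207 mA.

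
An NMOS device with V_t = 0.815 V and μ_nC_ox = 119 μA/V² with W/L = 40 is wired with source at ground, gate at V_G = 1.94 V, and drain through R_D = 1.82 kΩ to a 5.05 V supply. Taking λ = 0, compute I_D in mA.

I_D = 2.43 mA

V_GS = V_G = 1.94 V, so V_ov = 1.94 − 0.815 = 1.12 V.
k_n = μ_nC_ox · (W/L) = 4.76 mA/V².
Assume saturation: I_D = ½ k_n V_ov² = 0.5 × 4.76 × 1.12² = 3.01 mA, giving V_DS = V_DD − I_D R_D = 5.05 − 3.01 × 1.82 = -0.432 V.
But -0.432 V < V_ov = 1.12 V, so the device is actually in triode.
In triode I_D = k_n[V_ov V_DS − ½ V_DS²] and I_D = (V_DD − V_DS)/R_D. Equating: 4.33 V_DS² − 10.75 V_DS + 5.05 = 0, giving V_DS = 0.63 V (the root below V_ov).
I_D = (5.05 − 0.63) / 1.82 = 2.43 mA.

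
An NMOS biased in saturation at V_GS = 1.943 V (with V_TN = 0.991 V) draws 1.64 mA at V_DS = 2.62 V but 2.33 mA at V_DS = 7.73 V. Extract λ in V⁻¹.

With V_GS fixed, I_D ∝ (1 + λ V_DS) in saturation, so I_D2/I_D1 = (1 + λ V_DS2)/(1 + λ V_DS1).
2.33/1.64 = 1.421 = (1 + 7.73 λ)/(1 + 2.62 λ).
Solving: λ (I_D1 V_DS2 − I_D2 V_DS1) = I_D2 − I_D1, so λ = (2.33 − 1.64) / (1.64 × 7.73 − 2.33 × 2.62) = 0.69 / 6.57 = 0.105 V⁻¹.

λ = 0.105 V⁻¹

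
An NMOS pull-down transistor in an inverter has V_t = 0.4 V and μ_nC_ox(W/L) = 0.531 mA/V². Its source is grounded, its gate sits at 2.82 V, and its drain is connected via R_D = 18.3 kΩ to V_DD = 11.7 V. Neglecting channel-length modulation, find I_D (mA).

V_GS = V_G = 2.82 V, so V_ov = 2.82 − 0.4 = 2.42 V.
Assume saturation: I_D = ½ k_n V_ov² = 0.5 × 0.531 × 2.42² = 1.55 mA, giving V_DS = V_DD − I_D R_D = 11.7 − 1.55 × 18.3 = -16.8 V.
But -16.8 V < V_ov = 2.42 V, so the device is actually in triode.
In triode I_D = k_n[V_ov V_DS − ½ V_DS²] and I_D = (V_DD − V_DS)/R_D. Equating: 4.86 V_DS² − 24.52 V_DS + 11.7 = 0, giving V_DS = 0.534 V (the root below V_ov).
I_D = (11.7 − 0.534) / 18.3 = 0.61 mA.

I_D = 0.610 mA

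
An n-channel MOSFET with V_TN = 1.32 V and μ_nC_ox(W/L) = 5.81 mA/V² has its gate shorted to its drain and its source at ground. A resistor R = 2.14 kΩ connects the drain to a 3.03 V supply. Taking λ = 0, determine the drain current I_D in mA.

With gate tied to drain, V_GS = V_DS ≥ V_GS − V_TN, so the device is in saturation.
KCL at the drain: ½ k_n (V_GS − V_TN)² = (V_DD − V_GS)/R.
Let x = V_GS − 1.32. Then 6.22 x² + x − 1.71 = 0, giving x = 0.45 V (positive root), so V_GS = 1.77 V.
I_D = (V_DD − V_GS)/R = (3.03 − 1.77) / 2.14 = 0.589 mA.

I_D = 0.589 mA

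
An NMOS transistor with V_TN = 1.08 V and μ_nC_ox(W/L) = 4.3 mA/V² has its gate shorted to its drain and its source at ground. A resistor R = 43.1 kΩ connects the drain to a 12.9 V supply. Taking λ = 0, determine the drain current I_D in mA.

With gate tied to drain, V_GS = V_DS ≥ V_GS − V_TN, so the device is in saturation.
KCL at the drain: ½ k_n (V_GS − V_TN)² = (V_DD − V_GS)/R.
Let x = V_GS − 1.08. Then 92.7 x² + x − 11.82 = 0, giving x = 0.352 V (positive root), so V_GS = 1.43 V.
I_D = (V_DD − V_GS)/R = (12.9 − 1.43) / 43.1 = 0.266 mA.

I_D = 0.266 mA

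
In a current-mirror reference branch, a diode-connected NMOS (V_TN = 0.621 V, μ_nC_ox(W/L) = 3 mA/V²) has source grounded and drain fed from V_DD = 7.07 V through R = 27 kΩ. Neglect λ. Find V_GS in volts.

V_GS = 1.01 V

With gate tied to drain, V_GS = V_DS ≥ V_GS − V_TN, so the device is in saturation.
KCL at the drain: ½ k_n (V_GS − V_TN)² = (V_DD − V_GS)/R.
Let x = V_GS − 0.621. Then 40.5 x² + x − 6.449 = 0, giving x = 0.387 V (positive root), so V_GS = 1.01 V.
I_D = (V_DD − V_GS)/R = (7.07 − 1.01) / 27 = 0.225 mA.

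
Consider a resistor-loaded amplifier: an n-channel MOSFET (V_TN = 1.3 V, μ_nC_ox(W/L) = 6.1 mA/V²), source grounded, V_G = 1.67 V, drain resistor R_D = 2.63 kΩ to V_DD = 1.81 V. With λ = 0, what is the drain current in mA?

I_D = 0.418 mA

V_GS = V_G = 1.67 V, so V_ov = 1.67 − 1.3 = 0.37 V.
Assume saturation: I_D = ½ k_n V_ov² = 0.5 × 6.1 × 0.37² = 0.418 mA, giving V_DS = V_DD − I_D R_D = 1.81 − 0.418 × 2.63 = 0.712 V.
V_DS = 0.712 V ≥ V_ov = 0.37 V, confirming saturation.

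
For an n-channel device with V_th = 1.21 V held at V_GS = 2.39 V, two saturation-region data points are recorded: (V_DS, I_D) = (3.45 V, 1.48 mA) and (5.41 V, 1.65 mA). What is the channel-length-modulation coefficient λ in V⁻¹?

With V_GS fixed, I_D ∝ (1 + λ V_DS) in saturation, so I_D2/I_D1 = (1 + λ V_DS2)/(1 + λ V_DS1).
1.65/1.48 = 1.115 = (1 + 5.41 λ)/(1 + 3.45 λ).
Solving: λ (I_D1 V_DS2 − I_D2 V_DS1) = I_D2 − I_D1, so λ = (1.65 − 1.48) / (1.48 × 5.41 − 1.65 × 3.45) = 0.17 / 2.31 = 0.0735 V⁻¹.

λ = 0.0735 V⁻¹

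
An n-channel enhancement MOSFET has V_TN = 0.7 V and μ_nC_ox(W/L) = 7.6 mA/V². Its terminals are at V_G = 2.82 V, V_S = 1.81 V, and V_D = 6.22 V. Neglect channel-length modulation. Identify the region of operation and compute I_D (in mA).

V_GS = V_G − V_S = 2.82 − 1.81 = 1.01 V; V_DS = V_D − V_S = 6.22 − 1.81 = 4.41 V.
V_ov = V_GS − V_TN = 1.01 − 0.7 = 0.31 V.
Since V_DS = 4.41 V ≥ V_ov = 0.31 V, the device is in saturation.
I_D = ½ k_n V_ov² = 0.5 × 7.6 × 0.31² = 0.365 mA.

Saturation; I_D = 0.365 mA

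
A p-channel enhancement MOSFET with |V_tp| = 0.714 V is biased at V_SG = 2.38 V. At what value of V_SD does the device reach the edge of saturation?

V_SD,sat = 1.67 V

The boundary between triode and saturation is V_SD = V_SG − |V_tp| = V_ov.
V_ov = 2.38 − 0.714 = 1.67 V.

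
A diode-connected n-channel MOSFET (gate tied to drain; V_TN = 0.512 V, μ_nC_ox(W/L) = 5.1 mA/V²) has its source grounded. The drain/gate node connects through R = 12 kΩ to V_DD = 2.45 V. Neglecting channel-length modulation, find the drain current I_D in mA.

With gate tied to drain, V_GS = V_DS ≥ V_GS − V_TN, so the device is in saturation.
KCL at the drain: ½ k_n (V_GS − V_TN)² = (V_DD − V_GS)/R.
Let x = V_GS − 0.512. Then 30.6 x² + x − 1.938 = 0, giving x = 0.236 V (positive root), so V_GS = 0.748 V.
I_D = (V_DD − V_GS)/R = (2.45 − 0.748) / 12 = 0.142 mA.

I_D = 0.142 mA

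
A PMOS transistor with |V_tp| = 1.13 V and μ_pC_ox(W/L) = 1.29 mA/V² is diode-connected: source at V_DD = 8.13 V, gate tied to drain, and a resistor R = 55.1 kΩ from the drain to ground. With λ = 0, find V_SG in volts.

V_SG = 1.56 V

With gate tied to drain, V_SG = V_SD ≥ V_SG − |V_tp|, so the device is in saturation.
KCL at the drain: ½ k_p (V_SG − |V_tp|)² = (V_DD − V_SG)/R.
Let x = V_SG − 1.13. Then 35.5 x² + x − 7 = 0, giving x = 0.43 V (positive root), so V_SG = 1.56 V.
I_D = (V_DD − V_SG)/R = (8.13 − 1.56) / 55.1 = 0.119 mA.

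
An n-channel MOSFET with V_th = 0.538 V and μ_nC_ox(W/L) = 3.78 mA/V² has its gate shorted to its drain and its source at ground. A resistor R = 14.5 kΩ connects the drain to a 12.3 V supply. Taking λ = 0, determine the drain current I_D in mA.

I_D = 0.767 mA

With gate tied to drain, V_GS = V_DS ≥ V_GS − V_th, so the device is in saturation.
KCL at the drain: ½ k_n (V_GS − V_th)² = (V_DD − V_GS)/R.
Let x = V_GS − 0.538. Then 27.4 x² + x − 11.76 = 0, giving x = 0.637 V (positive root), so V_GS = 1.18 V.
I_D = (V_DD − V_GS)/R = (12.3 − 1.18) / 14.5 = 0.767 mA.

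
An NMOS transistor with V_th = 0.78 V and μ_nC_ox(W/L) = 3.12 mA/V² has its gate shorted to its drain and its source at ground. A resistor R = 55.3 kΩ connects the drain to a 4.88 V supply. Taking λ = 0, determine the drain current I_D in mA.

With gate tied to drain, V_GS = V_DS ≥ V_GS − V_th, so the device is in saturation.
KCL at the drain: ½ k_n (V_GS − V_th)² = (V_DD − V_GS)/R.
Let x = V_GS − 0.78. Then 86.3 x² + x − 4.1 = 0, giving x = 0.212 V (positive root), so V_GS = 0.992 V.
I_D = (V_DD − V_GS)/R = (4.88 − 0.992) / 55.3 = 0.0703 mA.

I_D = 0.0703 mA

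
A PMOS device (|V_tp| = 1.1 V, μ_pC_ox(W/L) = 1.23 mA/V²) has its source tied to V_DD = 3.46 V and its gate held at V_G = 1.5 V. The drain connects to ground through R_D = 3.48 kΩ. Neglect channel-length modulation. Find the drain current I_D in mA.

I_D = 0.455 mA

V_SG = V_DD − V_G = 3.46 − 1.5 = 1.96 V, so V_ov = 1.96 − 1.1 = 0.86 V.
Assume saturation: I_D = ½ k_p V_ov² = 0.5 × 1.23 × 0.86² = 0.455 mA, giving V_SD = V_DD − I_D R_D = 3.46 − 0.455 × 3.48 = 1.88 V.
V_SD = 1.88 V ≥ V_ov = 0.86 V, confirming saturation.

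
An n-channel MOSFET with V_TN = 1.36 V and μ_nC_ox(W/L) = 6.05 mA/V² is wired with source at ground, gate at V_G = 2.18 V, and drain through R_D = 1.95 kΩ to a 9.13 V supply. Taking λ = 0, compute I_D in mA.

I_D = 2.03 mA

V_GS = V_G = 2.18 V, so V_ov = 2.18 − 1.36 = 0.82 V.
Assume saturation: I_D = ½ k_n V_ov² = 0.5 × 6.05 × 0.82² = 2.03 mA, giving V_DS = V_DD − I_D R_D = 9.13 − 2.03 × 1.95 = 5.16 V.
V_DS = 5.16 V ≥ V_ov = 0.82 V, confirming saturation.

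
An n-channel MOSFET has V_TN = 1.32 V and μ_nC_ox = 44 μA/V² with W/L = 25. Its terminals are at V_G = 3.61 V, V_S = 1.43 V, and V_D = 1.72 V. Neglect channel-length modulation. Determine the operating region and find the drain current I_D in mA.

Triode; I_D = 0.228 mA

V_GS = V_G − V_S = 3.61 − 1.43 = 2.18 V; V_DS = V_D − V_S = 1.72 − 1.43 = 0.29 V.
k_n = μ_nC_ox · (W/L) = 1.1 mA/V².
V_ov = V_GS − V_TN = 2.18 − 1.32 = 0.86 V.
Since V_DS = 0.29 V < V_ov = 0.86 V, the device is in the triode region.
I_D = k_n [V_ov · V_DS − ½ V_DS²] = 1.1 × [0.86 × 0.29 − 0.5 × 0.29²] = 0.228 mA.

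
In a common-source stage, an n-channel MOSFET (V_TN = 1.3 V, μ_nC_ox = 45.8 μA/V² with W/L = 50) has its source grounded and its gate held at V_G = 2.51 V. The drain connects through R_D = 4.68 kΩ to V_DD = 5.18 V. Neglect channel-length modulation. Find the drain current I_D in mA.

V_GS = V_G = 2.51 V, so V_ov = 2.51 − 1.3 = 1.21 V.
k_n = μ_nC_ox · (W/L) = 2.29 mA/V².
Assume saturation: I_D = ½ k_n V_ov² = 0.5 × 2.29 × 1.21² = 1.68 mA, giving V_DS = V_DD − I_D R_D = 5.18 − 1.68 × 4.68 = -2.67 V.
But -2.67 V < V_ov = 1.21 V, so the device is actually in triode.
In triode I_D = k_n[V_ov V_DS − ½ V_DS²] and I_D = (V_DD − V_DS)/R_D. Equating: 5.36 V_DS² − 13.97 V_DS + 5.18 = 0, giving V_DS = 0.448 V (the root below V_ov).
I_D = (5.18 − 0.448) / 4.68 = 1.01 mA.

I_D = 1.01 mA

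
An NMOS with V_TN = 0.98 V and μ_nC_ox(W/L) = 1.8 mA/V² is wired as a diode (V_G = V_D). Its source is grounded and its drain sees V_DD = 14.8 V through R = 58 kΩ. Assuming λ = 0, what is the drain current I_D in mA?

I_D = 0.230 mA

With gate tied to drain, V_GS = V_DS ≥ V_GS − V_TN, so the device is in saturation.
KCL at the drain: ½ k_n (V_GS − V_TN)² = (V_DD − V_GS)/R.
Let x = V_GS − 0.98. Then 52.2 x² + x − 13.82 = 0, giving x = 0.505 V (positive root), so V_GS = 1.49 V.
I_D = (V_DD − V_GS)/R = (14.8 − 1.49) / 58 = 0.23 mA.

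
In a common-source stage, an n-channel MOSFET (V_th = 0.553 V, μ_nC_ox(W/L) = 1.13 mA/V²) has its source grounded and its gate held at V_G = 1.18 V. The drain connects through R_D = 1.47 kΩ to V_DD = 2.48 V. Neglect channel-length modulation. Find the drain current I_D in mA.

I_D = 0.222 mA

V_GS = V_G = 1.18 V, so V_ov = 1.18 − 0.553 = 0.627 V.
Assume saturation: I_D = ½ k_n V_ov² = 0.5 × 1.13 × 0.627² = 0.222 mA, giving V_DS = V_DD − I_D R_D = 2.48 − 0.222 × 1.47 = 2.15 V.
V_DS = 2.15 V ≥ V_ov = 0.627 V, confirming saturation.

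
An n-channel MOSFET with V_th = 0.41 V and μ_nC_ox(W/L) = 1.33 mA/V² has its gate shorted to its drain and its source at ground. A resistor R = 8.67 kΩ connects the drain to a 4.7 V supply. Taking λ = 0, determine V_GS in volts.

V_GS = 1.19 V

With gate tied to drain, V_GS = V_DS ≥ V_GS − V_th, so the device is in saturation.
KCL at the drain: ½ k_n (V_GS − V_th)² = (V_DD − V_GS)/R.
Let x = V_GS − 0.41. Then 5.77 x² + x − 4.29 = 0, giving x = 0.78 V (positive root), so V_GS = 1.19 V.
I_D = (V_DD − V_GS)/R = (4.7 − 1.19) / 8.67 = 0.405 mA.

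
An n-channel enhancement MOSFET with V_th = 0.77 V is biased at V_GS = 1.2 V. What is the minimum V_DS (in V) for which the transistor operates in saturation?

V_DS,sat = 0.430 V

The boundary between triode and saturation is V_DS = V_GS − V_th = V_ov.
V_ov = 1.2 − 0.77 = 0.43 V.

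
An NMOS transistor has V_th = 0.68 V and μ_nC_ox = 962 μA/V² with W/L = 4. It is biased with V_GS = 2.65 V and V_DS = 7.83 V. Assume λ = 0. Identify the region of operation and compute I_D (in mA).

Saturation; I_D = 7.47 mA

k_n = μ_nC_ox · (W/L) = 3.848 mA/V².
V_ov = V_GS − V_th = 2.65 − 0.68 = 1.97 V.
Since V_DS = 7.83 V ≥ V_ov = 1.97 V, the device is in saturation.
I_D = ½ k_n V_ov² = 0.5 × 3.848 × 1.97² = 7.47 mA.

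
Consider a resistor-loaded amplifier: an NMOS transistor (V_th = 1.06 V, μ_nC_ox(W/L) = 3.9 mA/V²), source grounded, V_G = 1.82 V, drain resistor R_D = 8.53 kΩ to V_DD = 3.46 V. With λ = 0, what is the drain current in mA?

I_D = 0.389 mA

V_GS = V_G = 1.82 V, so V_ov = 1.82 − 1.06 = 0.76 V.
Assume saturation: I_D = ½ k_n V_ov² = 0.5 × 3.9 × 0.76² = 1.13 mA, giving V_DS = V_DD − I_D R_D = 3.46 − 1.13 × 8.53 = -6.15 V.
But -6.15 V < V_ov = 0.76 V, so the device is actually in triode.
In triode I_D = k_n[V_ov V_DS − ½ V_DS²] and I_D = (V_DD − V_DS)/R_D. Equating: 16.6 V_DS² − 26.28 V_DS + 3.46 = 0, giving V_DS = 0.145 V (the root below V_ov).
I_D = (3.46 − 0.145) / 8.53 = 0.389 mA.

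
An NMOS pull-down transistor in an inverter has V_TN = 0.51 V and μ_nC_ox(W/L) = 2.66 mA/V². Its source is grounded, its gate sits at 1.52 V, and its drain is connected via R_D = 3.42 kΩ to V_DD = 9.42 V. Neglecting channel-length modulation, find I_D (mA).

V_GS = V_G = 1.52 V, so V_ov = 1.52 − 0.51 = 1.01 V.
Assume saturation: I_D = ½ k_n V_ov² = 0.5 × 2.66 × 1.01² = 1.36 mA, giving V_DS = V_DD − I_D R_D = 9.42 − 1.36 × 3.42 = 4.78 V.
V_DS = 4.78 V ≥ V_ov = 1.01 V, confirming saturation.

I_D = 1.36 mA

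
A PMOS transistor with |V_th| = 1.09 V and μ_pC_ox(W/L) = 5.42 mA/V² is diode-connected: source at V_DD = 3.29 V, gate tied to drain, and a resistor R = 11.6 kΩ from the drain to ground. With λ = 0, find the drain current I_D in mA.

I_D = 0.168 mA

With gate tied to drain, V_SG = V_SD ≥ V_SG − |V_th|, so the device is in saturation.
KCL at the drain: ½ k_p (V_SG − |V_th|)² = (V_DD − V_SG)/R.
Let x = V_SG − 1.09. Then 31.4 x² + x − 2.2 = 0, giving x = 0.249 V (positive root), so V_SG = 1.34 V.
I_D = (V_DD − V_SG)/R = (3.29 − 1.34) / 11.6 = 0.168 mA.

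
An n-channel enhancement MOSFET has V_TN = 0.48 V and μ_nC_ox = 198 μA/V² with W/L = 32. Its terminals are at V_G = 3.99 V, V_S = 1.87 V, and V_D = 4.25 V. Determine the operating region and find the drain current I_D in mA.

Saturation; I_D = 8.52 mA

V_GS = V_G − V_S = 3.99 − 1.87 = 2.12 V; V_DS = V_D − V_S = 4.25 − 1.87 = 2.38 V.
k_n = μ_nC_ox · (W/L) = 6.336 mA/V².
V_ov = V_GS − V_TN = 2.12 − 0.48 = 1.64 V.
Since V_DS = 2.38 V ≥ V_ov = 1.64 V, the device is in saturation.
I_D = ½ k_n V_ov² = 0.5 × 6.336 × 1.64² = 8.52 mA.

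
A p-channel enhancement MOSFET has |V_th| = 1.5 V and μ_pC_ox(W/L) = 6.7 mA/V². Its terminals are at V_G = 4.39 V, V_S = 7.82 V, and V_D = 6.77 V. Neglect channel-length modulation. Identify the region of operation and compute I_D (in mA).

V_SG = V_S − V_G = 7.82 − 4.39 = 3.43 V; V_SD = V_S − V_D = 7.82 − 6.77 = 1.05 V.
V_ov = V_SG − |V_th| = 3.43 − 1.5 = 1.93 V.
Since V_SD = 1.05 V < V_ov = 1.93 V, the device is in the triode region.
I_D = k_p [V_ov · V_SD − ½ V_SD²] = 6.7 × [1.93 × 1.05 − 0.5 × 1.05²] = 9.88 mA.

Triode; I_D = 9.88 mA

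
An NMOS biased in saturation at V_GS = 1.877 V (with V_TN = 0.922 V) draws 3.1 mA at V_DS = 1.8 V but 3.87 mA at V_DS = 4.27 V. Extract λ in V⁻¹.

With V_GS fixed, I_D ∝ (1 + λ V_DS) in saturation, so I_D2/I_D1 = (1 + λ V_DS2)/(1 + λ V_DS1).
3.87/3.1 = 1.248 = (1 + 4.27 λ)/(1 + 1.8 λ).
Solving: λ (I_D1 V_DS2 − I_D2 V_DS1) = I_D2 − I_D1, so λ = (3.87 − 3.1) / (3.1 × 4.27 − 3.87 × 1.8) = 0.77 / 6.27 = 0.123 V⁻¹.

λ = 0.123 V⁻¹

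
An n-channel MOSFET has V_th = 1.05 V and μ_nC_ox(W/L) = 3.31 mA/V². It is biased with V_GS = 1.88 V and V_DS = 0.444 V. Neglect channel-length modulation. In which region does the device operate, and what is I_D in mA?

Triode; I_D = 0.894 mA

V_ov = V_GS − V_th = 1.88 − 1.05 = 0.83 V.
Since V_DS = 0.444 V < V_ov = 0.83 V, the device is in the triode region.
I_D = k_n [V_ov · V_DS − ½ V_DS²] = 3.31 × [0.83 × 0.444 − 0.5 × 0.444²] = 0.894 mA.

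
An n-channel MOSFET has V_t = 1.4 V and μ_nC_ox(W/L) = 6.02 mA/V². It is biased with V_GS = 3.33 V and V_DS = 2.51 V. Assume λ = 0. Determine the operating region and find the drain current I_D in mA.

Saturation; I_D = 11.2 mA

V_ov = V_GS − V_t = 3.33 − 1.4 = 1.93 V.
Since V_DS = 2.51 V ≥ V_ov = 1.93 V, the device is in saturation.
I_D = ½ k_n V_ov² = 0.5 × 6.02 × 1.93² = 11.2 mA.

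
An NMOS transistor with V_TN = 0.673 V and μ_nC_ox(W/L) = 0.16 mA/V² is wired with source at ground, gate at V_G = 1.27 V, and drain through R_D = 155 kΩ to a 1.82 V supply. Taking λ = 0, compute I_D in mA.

I_D = 0.0109 mA

V_GS = V_G = 1.27 V, so V_ov = 1.27 − 0.673 = 0.597 V.
Assume saturation: I_D = ½ k_n V_ov² = 0.5 × 0.16 × 0.597² = 0.0285 mA, giving V_DS = V_DD − I_D R_D = 1.82 − 0.0285 × 155 = -2.6 V.
But -2.6 V < V_ov = 0.597 V, so the device is actually in triode.
In triode I_D = k_n[V_ov V_DS − ½ V_DS²] and I_D = (V_DD − V_DS)/R_D. Equating: 12.4 V_DS² − 15.81 V_DS + 1.82 = 0, giving V_DS = 0.128 V (the root below V_ov).
I_D = (1.82 − 0.128) / 155 = 0.0109 mA.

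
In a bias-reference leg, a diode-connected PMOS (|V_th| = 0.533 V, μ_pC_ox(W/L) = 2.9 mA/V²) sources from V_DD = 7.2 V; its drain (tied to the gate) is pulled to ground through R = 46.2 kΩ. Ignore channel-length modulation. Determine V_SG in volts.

V_SG = 0.841 V

With gate tied to drain, V_SG = V_SD ≥ V_SG − |V_th|, so the device is in saturation.
KCL at the drain: ½ k_p (V_SG − |V_th|)² = (V_DD − V_SG)/R.
Let x = V_SG − 0.533. Then 67 x² + x − 6.667 = 0, giving x = 0.308 V (positive root), so V_SG = 0.841 V.
I_D = (V_DD − V_SG)/R = (7.2 − 0.841) / 46.2 = 0.138 mA.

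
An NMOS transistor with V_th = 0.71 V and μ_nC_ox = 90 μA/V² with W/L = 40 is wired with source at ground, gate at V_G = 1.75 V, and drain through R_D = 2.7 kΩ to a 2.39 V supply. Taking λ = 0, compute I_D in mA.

V_GS = V_G = 1.75 V, so V_ov = 1.75 − 0.71 = 1.04 V.
k_n = μ_nC_ox · (W/L) = 3.6 mA/V².
Assume saturation: I_D = ½ k_n V_ov² = 0.5 × 3.6 × 1.04² = 1.95 mA, giving V_DS = V_DD − I_D R_D = 2.39 − 1.95 × 2.7 = -2.87 V.
But -2.87 V < V_ov = 1.04 V, so the device is actually in triode.
In triode I_D = k_n[V_ov V_DS − ½ V_DS²] and I_D = (V_DD − V_DS)/R_D. Equating: 4.86 V_DS² − 11.11 V_DS + 2.39 = 0, giving V_DS = 0.24 V (the root below V_ov).
I_D = (2.39 − 0.24) / 2.7 = 0.796 mA.

I_D = 0.796 mA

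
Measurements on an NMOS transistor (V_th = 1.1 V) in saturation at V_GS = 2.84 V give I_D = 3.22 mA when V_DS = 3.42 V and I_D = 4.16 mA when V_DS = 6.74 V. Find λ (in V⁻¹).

With V_GS fixed, I_D ∝ (1 + λ V_DS) in saturation, so I_D2/I_D1 = (1 + λ V_DS2)/(1 + λ V_DS1).
4.16/3.22 = 1.292 = (1 + 6.74 λ)/(1 + 3.42 λ).
Solving: λ (I_D1 V_DS2 − I_D2 V_DS1) = I_D2 − I_D1, so λ = (4.16 − 3.22) / (3.22 × 6.74 − 4.16 × 3.42) = 0.94 / 7.48 = 0.126 V⁻¹.

λ = 0.126 V⁻¹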